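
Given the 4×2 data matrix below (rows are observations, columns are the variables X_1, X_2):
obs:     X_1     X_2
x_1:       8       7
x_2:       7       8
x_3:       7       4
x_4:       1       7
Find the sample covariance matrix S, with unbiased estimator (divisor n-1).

Step 1 — column means:
  mean(X_1) = (8 + 7 + 7 + 1) / 4 = 23/4 = 5.75
  mean(X_2) = (7 + 8 + 4 + 7) / 4 = 26/4 = 6.5

Step 2 — sample covariance S[i,j] = (1/(n-1)) · Σ_k (x_{k,i} - mean_i) · (x_{k,j} - mean_j), with n-1 = 3.
  S[X_1,X_1] = ((2.25)·(2.25) + (1.25)·(1.25) + (1.25)·(1.25) + (-4.75)·(-4.75)) / 3 = 30.75/3 = 10.25
  S[X_1,X_2] = ((2.25)·(0.5) + (1.25)·(1.5) + (1.25)·(-2.5) + (-4.75)·(0.5)) / 3 = -2.5/3 = -0.8333
  S[X_2,X_2] = ((0.5)·(0.5) + (1.5)·(1.5) + (-2.5)·(-2.5) + (0.5)·(0.5)) / 3 = 9/3 = 3

S is symmetric (S[j,i] = S[i,j]). Assembling:

S = [[10.25, -0.8333],
 [-0.8333, 3]]


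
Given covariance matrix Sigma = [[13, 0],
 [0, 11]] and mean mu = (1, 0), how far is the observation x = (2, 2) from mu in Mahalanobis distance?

Step 1 — centre the observation: (x - mu) = (1, 2).

Step 2 — invert Sigma. det(Sigma) = 13·11 - (0)² = 143.
  Sigma^{-1} = (1/det) · [[d, -b], [-b, a]] = [[0.0769, 0],
 [0, 0.0909]].

Step 3 — form the quadratic (x - mu)^T · Sigma^{-1} · (x - mu):
  Sigma^{-1} · (x - mu) = (0.0769, 0.1818).
  (x - mu)^T · [Sigma^{-1} · (x - mu)] = (1)·(0.0769) + (2)·(0.1818) = 0.4406.

Step 4 — take square root: d = √(0.4406) ≈ 0.6637.

d(x, mu) = √(0.4406) ≈ 0.6637


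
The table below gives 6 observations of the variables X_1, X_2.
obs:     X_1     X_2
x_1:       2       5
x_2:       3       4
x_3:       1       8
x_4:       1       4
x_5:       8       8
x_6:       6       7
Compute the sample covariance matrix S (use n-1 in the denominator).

Step 1 — column means:
  mean(X_1) = (2 + 3 + 1 + 1 + 8 + 6) / 6 = 21/6 = 3.5
  mean(X_2) = (5 + 4 + 8 + 4 + 8 + 7) / 6 = 36/6 = 6

Step 2 — sample covariance S[i,j] = (1/(n-1)) · Σ_k (x_{k,i} - mean_i) · (x_{k,j} - mean_j), with n-1 = 5.
  S[X_1,X_1] = ((-1.5)·(-1.5) + (-0.5)·(-0.5) + (-2.5)·(-2.5) + (-2.5)·(-2.5) + (4.5)·(4.5) + (2.5)·(2.5)) / 5 = 41.5/5 = 8.3
  S[X_1,X_2] = ((-1.5)·(-1) + (-0.5)·(-2) + (-2.5)·(2) + (-2.5)·(-2) + (4.5)·(2) + (2.5)·(1)) / 5 = 14/5 = 2.8
  S[X_2,X_2] = ((-1)·(-1) + (-2)·(-2) + (2)·(2) + (-2)·(-2) + (2)·(2) + (1)·(1)) / 5 = 18/5 = 3.6

S is symmetric (S[j,i] = S[i,j]). Assembling:

S = [[8.3, 2.8],
 [2.8, 3.6]]


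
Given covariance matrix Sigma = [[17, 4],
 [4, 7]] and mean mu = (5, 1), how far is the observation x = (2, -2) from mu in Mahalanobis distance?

Step 1 — centre the observation: (x - mu) = (-3, -3).

Step 2 — invert Sigma. det(Sigma) = 17·7 - (4)² = 103.
  Sigma^{-1} = (1/det) · [[d, -b], [-b, a]] = [[0.068, -0.0388],
 [-0.0388, 0.165]].

Step 3 — form the quadratic (x - mu)^T · Sigma^{-1} · (x - mu):
  Sigma^{-1} · (x - mu) = (-0.0874, -0.3786).
  (x - mu)^T · [Sigma^{-1} · (x - mu)] = (-3)·(-0.0874) + (-3)·(-0.3786) = 1.3981.

Step 4 — take square root: d = √(1.3981) ≈ 1.1824.

d(x, mu) = √(1.3981) ≈ 1.1824


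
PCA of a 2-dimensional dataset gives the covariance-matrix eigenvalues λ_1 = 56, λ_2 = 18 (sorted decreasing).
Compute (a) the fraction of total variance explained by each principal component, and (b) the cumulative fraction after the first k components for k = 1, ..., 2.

Step 1 — total variance = trace(Sigma) = Σ λ_i = 56 + 18 = 74.

Step 2 — fraction explained by component i = λ_i / Σ λ:
  PC1: 56/74 = 0.7568
  PC2: 18/74 = 0.2432

Step 3 — cumulative fraction after k components = (λ_1 + ... + λ_k) / Σ λ:
  k = 1: 56/74 = 0.7568
  k = 2: (56 + 18)/74 = 74/74 = 1

Summary (fraction, with percent):

explained: PC1 0.7568 (75.68%), PC2 0.2432 (24.32%);  cumulative: 0.7568, 1


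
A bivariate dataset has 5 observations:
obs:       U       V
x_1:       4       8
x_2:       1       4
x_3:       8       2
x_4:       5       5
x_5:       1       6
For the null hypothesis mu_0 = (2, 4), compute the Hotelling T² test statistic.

Step 1 — sample mean vector:
  mean(U) = (4 + 1 + 8 + 5 + 1) / 5 = 19/5 = 3.8
  mean(V) = (8 + 4 + 2 + 5 + 6) / 5 = 25/5 = 5
  x̄ = (3.8, 5),  deviation x̄ - mu_0 = (3.8, 5) - (2, 4) = (1.8, 1).

Step 2 — sample covariance matrix, S[i,j] = (1/(n-1)) · Σ_k (x_{k,i} - mean_i) · (x_{k,j} - mean_j), divisor n-1 = 4:
  S[U,U] = ((0.2)·(0.2) + (-2.8)·(-2.8) + (4.2)·(4.2) + (1.2)·(1.2) + (-2.8)·(-2.8)) / 4 = 34.8/4 = 8.7
  S[U,V] = ((0.2)·(3) + (-2.8)·(-1) + (4.2)·(-3) + (1.2)·(0) + (-2.8)·(1)) / 4 = -12/4 = -3
  S[V,V] = ((3)·(3) + (-1)·(-1) + (-3)·(-3) + (0)·(0) + (1)·(1)) / 4 = 20/4 = 5
  S = [[8.7, -3],
 [-3, 5]].

Step 3 — invert S. det(S) = 8.7·5 - (-3)² = 34.5.
  S^{-1} = (1/det) · [[d, -b], [-b, a]] = [[0.1449, 0.087],
 [0.087, 0.2522]].

Step 4 — quadratic form (x̄ - mu_0)^T · S^{-1} · (x̄ - mu_0):
  S^{-1} · (x̄ - mu_0) = (0.3478, 0.4087),
  (x̄ - mu_0)^T · [...] = (1.8)·(0.3478) + (1)·(0.4087) = 1.0348.

Step 5 — scale by n: T² = 5 · 1.0348 = 5.1739.

T² ≈ 5.1739


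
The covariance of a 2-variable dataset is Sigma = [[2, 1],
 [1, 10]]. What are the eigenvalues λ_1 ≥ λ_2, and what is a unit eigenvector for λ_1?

Step 1 — characteristic polynomial of 2×2 Sigma:
  det(Sigma - λI) = λ² - trace · λ + det = 0.
  trace = 2 + 10 = 12, det = 2·10 - (1)² = 19.
Step 2 — discriminant:
  Δ = trace² - 4·det = 144 - 76 = 68.
Step 3 — eigenvalues:
  λ = (trace ± √Δ)/2 = (12 ± 8.2462)/2,
  λ_1 = 10.1231,  λ_2 = 1.8769.

Step 4 — unit eigenvector for λ_1: solve (Sigma - λ_1 I)v = 0. First row:
  (2 - 10.1231)·v_x + (1)·v_y = 0, i.e. (-8.1231)·v_x + (1)·v_y = 0,
  so v ∝ (b, λ_1 - a) = (1, 8.1231) = u.
  ||u|| = √((1)² + (8.1231)²) = √(66.9848) ≈ 8.1844,
  v_1 = u/||u|| ≈ (0.1222, 0.9925) (||v_1|| = 1).

λ_1 = 10.1231,  λ_2 = 1.8769;  v_1 ≈ (0.1222, 0.9925)


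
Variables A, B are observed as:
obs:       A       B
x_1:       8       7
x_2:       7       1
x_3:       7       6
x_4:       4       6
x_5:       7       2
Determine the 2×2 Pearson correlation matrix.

Step 1 — column means:
  mean(A) = (8 + 7 + 7 + 4 + 7) / 5 = 33/5 = 6.6
  mean(B) = (7 + 1 + 6 + 6 + 2) / 5 = 22/5 = 4.4

Step 2 — sample variances and covariances s[i,j] = (1/(n-1)) · Σ_k (x_{k,i} - mean_i) · (x_{k,j} - mean_j), with n-1 = 4:
  s[A,A] = ((1.4)·(1.4) + (0.4)·(0.4) + (0.4)·(0.4) + (-2.6)·(-2.6) + (0.4)·(0.4)) / 4 = 9.2/4 = 2.3
  s[A,B] = ((1.4)·(2.6) + (0.4)·(-3.4) + (0.4)·(1.6) + (-2.6)·(1.6) + (0.4)·(-2.4)) / 4 = -2.2/4 = -0.55
  s[B,B] = ((2.6)·(2.6) + (-3.4)·(-3.4) + (1.6)·(1.6) + (1.6)·(1.6) + (-2.4)·(-2.4)) / 4 = 29.2/4 = 7.3
  Sample standard deviations s_i = √(s[i,i]):
  s(A) = √(2.3) = 1.5166
  s(B) = √(7.3) = 2.7019

Step 3 — r_{ij} = s_{ij} / (s_i · s_j):
  r[A,A] = 1 (diagonal).
  r[A,B] = -0.55 / (1.5166 · 2.7019) = -0.55 / 4.0976 = -0.1342
  r[B,B] = 1 (diagonal).

R is symmetric with unit diagonal. Assembling:

R = [[1, -0.1342],
 [-0.1342, 1]]


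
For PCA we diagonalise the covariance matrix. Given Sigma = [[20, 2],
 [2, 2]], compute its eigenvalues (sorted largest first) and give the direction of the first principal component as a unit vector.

Step 1 — characteristic polynomial of 2×2 Sigma:
  det(Sigma - λI) = λ² - trace · λ + det = 0.
  trace = 20 + 2 = 22, det = 20·2 - (2)² = 36.
Step 2 — discriminant:
  Δ = trace² - 4·det = 484 - 144 = 340.
Step 3 — eigenvalues:
  λ = (trace ± √Δ)/2 = (22 ± 18.4391)/2,
  λ_1 = 20.2195,  λ_2 = 1.7805.

Step 4 — unit eigenvector for λ_1: solve (Sigma - λ_1 I)v = 0. First row:
  (20 - 20.2195)·v_x + (2)·v_y = 0, i.e. (-0.2195)·v_x + (2)·v_y = 0,
  so v ∝ (b, λ_1 - a) = (2, 0.2195) = u.
  ||u|| = √((2)² + (0.2195)²) = √(4.0482) ≈ 2.012,
  v_1 = u/||u|| ≈ (0.994, 0.1091) (||v_1|| = 1).

λ_1 = 20.2195,  λ_2 = 1.7805;  v_1 ≈ (0.994, 0.1091)


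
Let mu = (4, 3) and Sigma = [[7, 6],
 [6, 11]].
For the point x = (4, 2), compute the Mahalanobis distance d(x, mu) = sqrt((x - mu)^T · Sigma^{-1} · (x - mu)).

Step 1 — centre the observation: (x - mu) = (0, -1).

Step 2 — invert Sigma. det(Sigma) = 7·11 - (6)² = 41.
  Sigma^{-1} = (1/det) · [[d, -b], [-b, a]] = [[0.2683, -0.1463],
 [-0.1463, 0.1707]].

Step 3 — form the quadratic (x - mu)^T · Sigma^{-1} · (x - mu):
  Sigma^{-1} · (x - mu) = (0.1463, -0.1707).
  (x - mu)^T · [Sigma^{-1} · (x - mu)] = (0)·(0.1463) + (-1)·(-0.1707) = 0.1707.

Step 4 — take square root: d = √(0.1707) ≈ 0.4132.

d(x, mu) = √(0.1707) ≈ 0.4132


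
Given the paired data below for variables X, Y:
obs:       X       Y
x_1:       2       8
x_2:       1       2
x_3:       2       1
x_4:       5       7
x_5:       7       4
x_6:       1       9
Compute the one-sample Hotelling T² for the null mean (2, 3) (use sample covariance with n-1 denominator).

Step 1 — sample mean vector:
  mean(X) = (2 + 1 + 2 + 5 + 7 + 1) / 6 = 18/6 = 3
  mean(Y) = (8 + 2 + 1 + 7 + 4 + 9) / 6 = 31/6 = 5.1667
  x̄ = (3, 5.1667),  deviation x̄ - mu_0 = (3, 5.1667) - (2, 3) = (1, 2.1667).

Step 2 — sample covariance matrix, S[i,j] = (1/(n-1)) · Σ_k (x_{k,i} - mean_i) · (x_{k,j} - mean_j), divisor n-1 = 5:
  S[X,X] = ((-1)·(-1) + (-2)·(-2) + (-1)·(-1) + (2)·(2) + (4)·(4) + (-2)·(-2)) / 5 = 30/5 = 6
  S[X,Y] = ((-1)·(2.8333) + (-2)·(-3.1667) + (-1)·(-4.1667) + (2)·(1.8333) + (4)·(-1.1667) + (-2)·(3.8333)) / 5 = -1/5 = -0.2
  S[Y,Y] = ((2.8333)·(2.8333) + (-3.1667)·(-3.1667) + (-4.1667)·(-4.1667) + (1.8333)·(1.8333) + (-1.1667)·(-1.1667) + (3.8333)·(3.8333)) / 5 = 54.8333/5 = 10.9667
  S = [[6, -0.2],
 [-0.2, 10.9667]].

Step 3 — invert S. det(S) = 6·10.9667 - (-0.2)² = 65.76.
  S^{-1} = (1/det) · [[d, -b], [-b, a]] = [[0.1668, 0.003],
 [0.003, 0.0912]].

Step 4 — quadratic form (x̄ - mu_0)^T · S^{-1} · (x̄ - mu_0):
  S^{-1} · (x̄ - mu_0) = (0.1734, 0.2007),
  (x̄ - mu_0)^T · [...] = (1)·(0.1734) + (2.1667)·(0.2007) = 0.6083.

Step 5 — scale by n: T² = 6 · 0.6083 = 3.6496.

T² ≈ 3.6496


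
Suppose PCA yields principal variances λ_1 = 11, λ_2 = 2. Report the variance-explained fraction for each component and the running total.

Step 1 — total variance = trace(Sigma) = Σ λ_i = 11 + 2 = 13.

Step 2 — fraction explained by component i = λ_i / Σ λ:
  PC1: 11/13 = 0.8462
  PC2: 2/13 = 0.1538

Step 3 — cumulative fraction after k components = (λ_1 + ... + λ_k) / Σ λ:
  k = 1: 11/13 = 0.8462
  k = 2: (11 + 2)/13 = 13/13 = 1

Summary (fraction, with percent):

explained: PC1 0.8462 (84.62%), PC2 0.1538 (15.38%);  cumulative: 0.8462, 1


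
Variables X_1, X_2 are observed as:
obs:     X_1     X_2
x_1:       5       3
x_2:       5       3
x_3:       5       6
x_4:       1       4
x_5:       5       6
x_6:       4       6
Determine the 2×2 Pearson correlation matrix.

Step 1 — column means:
  mean(X_1) = (5 + 5 + 5 + 1 + 5 + 4) / 6 = 25/6 = 4.1667
  mean(X_2) = (3 + 3 + 6 + 4 + 6 + 6) / 6 = 28/6 = 4.6667

Step 2 — sample variances and covariances s[i,j] = (1/(n-1)) · Σ_k (x_{k,i} - mean_i) · (x_{k,j} - mean_j), with n-1 = 5:
  s[X_1,X_1] = ((0.8333)·(0.8333) + (0.8333)·(0.8333) + (0.8333)·(0.8333) + (-3.1667)·(-3.1667) + (0.8333)·(0.8333) + (-0.1667)·(-0.1667)) / 5 = 12.8333/5 = 2.5667
  s[X_1,X_2] = ((0.8333)·(-1.6667) + (0.8333)·(-1.6667) + (0.8333)·(1.3333) + (-3.1667)·(-0.6667) + (0.8333)·(1.3333) + (-0.1667)·(1.3333)) / 5 = 1.3333/5 = 0.2667
  s[X_2,X_2] = ((-1.6667)·(-1.6667) + (-1.6667)·(-1.6667) + (1.3333)·(1.3333) + (-0.6667)·(-0.6667) + (1.3333)·(1.3333) + (1.3333)·(1.3333)) / 5 = 11.3333/5 = 2.2667
  Sample standard deviations s_i = √(s[i,i]):
  s(X_1) = √(2.5667) = 1.6021
  s(X_2) = √(2.2667) = 1.5055

Step 3 — r_{ij} = s_{ij} / (s_i · s_j):
  r[X_1,X_1] = 1 (diagonal).
  r[X_1,X_2] = 0.2667 / (1.6021 · 1.5055) = 0.2667 / 2.412 = 0.1106
  r[X_2,X_2] = 1 (diagonal).

R is symmetric with unit diagonal. Assembling:

R = [[1, 0.1106],
 [0.1106, 1]]


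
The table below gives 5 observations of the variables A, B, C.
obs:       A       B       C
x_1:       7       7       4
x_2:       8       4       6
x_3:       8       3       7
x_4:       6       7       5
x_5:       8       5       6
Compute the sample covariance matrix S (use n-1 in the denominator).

Step 1 — column means:
  mean(A) = (7 + 8 + 8 + 6 + 8) / 5 = 37/5 = 7.4
  mean(B) = (7 + 4 + 3 + 7 + 5) / 5 = 26/5 = 5.2
  mean(C) = (4 + 6 + 7 + 5 + 6) / 5 = 28/5 = 5.6

Step 2 — sample covariance S[i,j] = (1/(n-1)) · Σ_k (x_{k,i} - mean_i) · (x_{k,j} - mean_j), with n-1 = 4.
  S[A,A] = ((-0.4)·(-0.4) + (0.6)·(0.6) + (0.6)·(0.6) + (-1.4)·(-1.4) + (0.6)·(0.6)) / 4 = 3.2/4 = 0.8
  S[A,B] = ((-0.4)·(1.8) + (0.6)·(-1.2) + (0.6)·(-2.2) + (-1.4)·(1.8) + (0.6)·(-0.2)) / 4 = -5.4/4 = -1.35
  S[A,C] = ((-0.4)·(-1.6) + (0.6)·(0.4) + (0.6)·(1.4) + (-1.4)·(-0.6) + (0.6)·(0.4)) / 4 = 2.8/4 = 0.7
  S[B,B] = ((1.8)·(1.8) + (-1.2)·(-1.2) + (-2.2)·(-2.2) + (1.8)·(1.8) + (-0.2)·(-0.2)) / 4 = 12.8/4 = 3.2
  S[B,C] = ((1.8)·(-1.6) + (-1.2)·(0.4) + (-2.2)·(1.4) + (1.8)·(-0.6) + (-0.2)·(0.4)) / 4 = -7.6/4 = -1.9
  S[C,C] = ((-1.6)·(-1.6) + (0.4)·(0.4) + (1.4)·(1.4) + (-0.6)·(-0.6) + (0.4)·(0.4)) / 4 = 5.2/4 = 1.3

S is symmetric (S[j,i] = S[i,j]). Assembling:

S = [[0.8, -1.35, 0.7],
 [-1.35, 3.2, -1.9],
 [0.7, -1.9, 1.3]]


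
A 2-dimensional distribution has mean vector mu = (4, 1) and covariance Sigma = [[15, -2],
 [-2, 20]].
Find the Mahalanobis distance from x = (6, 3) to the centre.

Step 1 — centre the observation: (x - mu) = (2, 2).

Step 2 — invert Sigma. det(Sigma) = 15·20 - (-2)² = 296.
  Sigma^{-1} = (1/det) · [[d, -b], [-b, a]] = [[0.0676, 0.0068],
 [0.0068, 0.0507]].

Step 3 — form the quadratic (x - mu)^T · Sigma^{-1} · (x - mu):
  Sigma^{-1} · (x - mu) = (0.1486, 0.1149).
  (x - mu)^T · [Sigma^{-1} · (x - mu)] = (2)·(0.1486) + (2)·(0.1149) = 0.527.

Step 4 — take square root: d = √(0.527) ≈ 0.726.

d(x, mu) = √(0.527) ≈ 0.726


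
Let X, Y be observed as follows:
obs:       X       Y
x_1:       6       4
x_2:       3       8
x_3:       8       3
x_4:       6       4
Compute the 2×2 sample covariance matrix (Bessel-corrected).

Step 1 — column means:
  mean(X) = (6 + 3 + 8 + 6) / 4 = 23/4 = 5.75
  mean(Y) = (4 + 8 + 3 + 4) / 4 = 19/4 = 4.75

Step 2 — sample covariance S[i,j] = (1/(n-1)) · Σ_k (x_{k,i} - mean_i) · (x_{k,j} - mean_j), with n-1 = 3.
  S[X,X] = ((0.25)·(0.25) + (-2.75)·(-2.75) + (2.25)·(2.25) + (0.25)·(0.25)) / 3 = 12.75/3 = 4.25
  S[X,Y] = ((0.25)·(-0.75) + (-2.75)·(3.25) + (2.25)·(-1.75) + (0.25)·(-0.75)) / 3 = -13.25/3 = -4.4167
  S[Y,Y] = ((-0.75)·(-0.75) + (3.25)·(3.25) + (-1.75)·(-1.75) + (-0.75)·(-0.75)) / 3 = 14.75/3 = 4.9167

S is symmetric (S[j,i] = S[i,j]). Assembling:

S = [[4.25, -4.4167],
 [-4.4167, 4.9167]]


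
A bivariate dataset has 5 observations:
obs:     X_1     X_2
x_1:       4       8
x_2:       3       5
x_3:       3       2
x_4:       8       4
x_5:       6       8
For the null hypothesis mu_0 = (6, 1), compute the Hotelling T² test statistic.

Step 1 — sample mean vector:
  mean(X_1) = (4 + 3 + 3 + 8 + 6) / 5 = 24/5 = 4.8
  mean(X_2) = (8 + 5 + 2 + 4 + 8) / 5 = 27/5 = 5.4
  x̄ = (4.8, 5.4),  deviation x̄ - mu_0 = (4.8, 5.4) - (6, 1) = (-1.2, 4.4).

Step 2 — sample covariance matrix, S[i,j] = (1/(n-1)) · Σ_k (x_{k,i} - mean_i) · (x_{k,j} - mean_j), divisor n-1 = 4:
  S[X_1,X_1] = ((-0.8)·(-0.8) + (-1.8)·(-1.8) + (-1.8)·(-1.8) + (3.2)·(3.2) + (1.2)·(1.2)) / 4 = 18.8/4 = 4.7
  S[X_1,X_2] = ((-0.8)·(2.6) + (-1.8)·(-0.4) + (-1.8)·(-3.4) + (3.2)·(-1.4) + (1.2)·(2.6)) / 4 = 3.4/4 = 0.85
  S[X_2,X_2] = ((2.6)·(2.6) + (-0.4)·(-0.4) + (-3.4)·(-3.4) + (-1.4)·(-1.4) + (2.6)·(2.6)) / 4 = 27.2/4 = 6.8
  S = [[4.7, 0.85],
 [0.85, 6.8]].

Step 3 — invert S. det(S) = 4.7·6.8 - (0.85)² = 31.2375.
  S^{-1} = (1/det) · [[d, -b], [-b, a]] = [[0.2177, -0.0272],
 [-0.0272, 0.1505]].

Step 4 — quadratic form (x̄ - mu_0)^T · S^{-1} · (x̄ - mu_0):
  S^{-1} · (x̄ - mu_0) = (-0.381, 0.6947),
  (x̄ - mu_0)^T · [...] = (-1.2)·(-0.381) + (4.4)·(0.6947) = 3.5137.

Step 5 — scale by n: T² = 5 · 3.5137 = 17.5686.

T² ≈ 17.5686


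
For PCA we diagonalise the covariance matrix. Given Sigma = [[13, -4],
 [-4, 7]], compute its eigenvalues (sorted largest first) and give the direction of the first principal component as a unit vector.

Step 1 — characteristic polynomial of 2×2 Sigma:
  det(Sigma - λI) = λ² - trace · λ + det = 0.
  trace = 13 + 7 = 20, det = 13·7 - (-4)² = 75.
Step 2 — discriminant:
  Δ = trace² - 4·det = 400 - 300 = 100.
Step 3 — eigenvalues:
  λ = (trace ± √Δ)/2 = (20 ± 10)/2,
  λ_1 = 15,  λ_2 = 5.

Step 4 — unit eigenvector for λ_1: solve (Sigma - λ_1 I)v = 0. First row:
  (13 - 15)·v_x + (-4)·v_y = 0, i.e. (-2)·v_x + (-4)·v_y = 0,
  so v ∝ (b, λ_1 - a) = (-4, 2); multiply by -1 so the first entry is positive: u = (4, -2).
  ||u|| = √((4)² + (-2)²) = √(20) ≈ 4.4721,
  v_1 = u/||u|| ≈ (0.8944, -0.4472) (||v_1|| = 1).

λ_1 = 15,  λ_2 = 5;  v_1 ≈ (0.8944, -0.4472)


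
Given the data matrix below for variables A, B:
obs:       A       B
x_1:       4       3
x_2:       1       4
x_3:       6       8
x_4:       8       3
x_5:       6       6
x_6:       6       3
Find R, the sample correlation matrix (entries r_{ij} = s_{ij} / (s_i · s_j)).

Step 1 — column means:
  mean(A) = (4 + 1 + 6 + 8 + 6 + 6) / 6 = 31/6 = 5.1667
  mean(B) = (3 + 4 + 8 + 3 + 6 + 3) / 6 = 27/6 = 4.5

Step 2 — sample variances and covariances s[i,j] = (1/(n-1)) · Σ_k (x_{k,i} - mean_i) · (x_{k,j} - mean_j), with n-1 = 5:
  s[A,A] = ((-1.1667)·(-1.1667) + (-4.1667)·(-4.1667) + (0.8333)·(0.8333) + (2.8333)·(2.8333) + (0.8333)·(0.8333) + (0.8333)·(0.8333)) / 5 = 28.8333/5 = 5.7667
  s[A,B] = ((-1.1667)·(-1.5) + (-4.1667)·(-0.5) + (0.8333)·(3.5) + (2.8333)·(-1.5) + (0.8333)·(1.5) + (0.8333)·(-1.5)) / 5 = 2.5/5 = 0.5
  s[B,B] = ((-1.5)·(-1.5) + (-0.5)·(-0.5) + (3.5)·(3.5) + (-1.5)·(-1.5) + (1.5)·(1.5) + (-1.5)·(-1.5)) / 5 = 21.5/5 = 4.3
  Sample standard deviations s_i = √(s[i,i]):
  s(A) = √(5.7667) = 2.4014
  s(B) = √(4.3) = 2.0736

Step 3 — r_{ij} = s_{ij} / (s_i · s_j):
  r[A,A] = 1 (diagonal).
  r[A,B] = 0.5 / (2.4014 · 2.0736) = 0.5 / 4.9796 = 0.1004
  r[B,B] = 1 (diagonal).

R is symmetric with unit diagonal. Assembling:

R = [[1, 0.1004],
 [0.1004, 1]]


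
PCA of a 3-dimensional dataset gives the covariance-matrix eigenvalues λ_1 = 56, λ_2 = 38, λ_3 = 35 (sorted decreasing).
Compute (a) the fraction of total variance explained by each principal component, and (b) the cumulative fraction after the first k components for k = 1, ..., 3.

Step 1 — total variance = trace(Sigma) = Σ λ_i = 56 + 38 + 35 = 129.

Step 2 — fraction explained by component i = λ_i / Σ λ:
  PC1: 56/129 = 0.4341
  PC2: 38/129 = 0.2946
  PC3: 35/129 = 0.2713

Step 3 — cumulative fraction after k components = (λ_1 + ... + λ_k) / Σ λ:
  k = 1: 56/129 = 0.4341
  k = 2: (56 + 38)/129 = 94/129 = 0.7287
  k = 3: (56 + 38 + 35)/129 = 129/129 = 1

Summary (fraction, with percent):

explained: PC1 0.4341 (43.41%), PC2 0.2946 (29.46%), PC3 0.2713 (27.13%);  cumulative: 0.4341, 0.7287, 1


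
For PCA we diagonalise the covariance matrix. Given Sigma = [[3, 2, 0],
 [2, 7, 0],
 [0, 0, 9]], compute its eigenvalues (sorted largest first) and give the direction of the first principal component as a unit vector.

Step 1 — characteristic polynomial p(λ) = det(λI - Sigma) = λ³ - tr·λ² + c_1·λ - det, where tr = trace, c_1 = sum of the principal 2×2 minors, det = det(Sigma):
  tr = 3 + 7 + 9 = 19,
  c_1 = (3·7 - (2)²) + (3·9 - (0)²) + (7·9 - (0)²) = 17 + 27 + 63 = 107,
  det = 3·(7·9 - (0)²) - (2)·((2)·9 - (0)·(0)) + (0)·((2)·(0) - 7·(0)) = 3·(63) - (2)·(18) + (0)·(0) = 153.
  So p(λ) = λ³ - 19λ² + 107λ - 153.
Step 2 — look for an integer root (rational root theorem: any rational root is an integer divisor of 153). Testing λ = 9:
  p(9) = 729 - 1539 + 963 - 153 = 0  ✓
  Dividing out (λ - 9): p(λ) = (λ - 9)(λ² - 10λ + 17).
Step 3 — remaining eigenvalues from the quadratic λ² - 10λ + 17 = 0:
  Δ = 10² - 4·17 = 100 - 68 = 32,  λ = (10 ± √32)/2 = (10 ± 5.6569)/2 ≈ 7.8284 or 2.1716.
  Sorted: λ_1 = 9,  λ_2 = 7.8284,  λ_3 = 2.1716  (check: sum = 19 = tr ✓).

Step 4 — unit eigenvector for λ_1 = 9: v spans the null space of (Sigma - λ_1 I), whose rows are
  r_1 = (-6, 2, 0),  r_2 = (2, -2, 0),  r_3 = (0, 0, 0).
  v is orthogonal to every row, so take v ∝ r_1 × r_2 = ((2)·(0) - (0)·(-2), (0)·(2) - (-6)·(0), (-6)·(-2) - (2)·(2)) = (0, 0, 8).
  Rescale (divide by 8): u = (0, 0, 1).
  ||u|| = √((0)² + (0)² + (1)²) = √(1) = 1,  v_1 = u/||u|| ≈ (0, 0, 1) (||v_1|| = 1).

λ_1 = 9,  λ_2 = 7.8284,  λ_3 = 2.1716;  v_1 ≈ (0, 0, 1)


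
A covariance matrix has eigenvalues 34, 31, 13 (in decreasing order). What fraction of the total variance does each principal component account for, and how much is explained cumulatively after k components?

Step 1 — total variance = trace(Sigma) = Σ λ_i = 34 + 31 + 13 = 78.

Step 2 — fraction explained by component i = λ_i / Σ λ:
  PC1: 34/78 = 0.4359
  PC2: 31/78 = 0.3974
  PC3: 13/78 = 0.1667

Step 3 — cumulative fraction after k components = (λ_1 + ... + λ_k) / Σ λ:
  k = 1: 34/78 = 0.4359
  k = 2: (34 + 31)/78 = 65/78 = 0.8333
  k = 3: (34 + 31 + 13)/78 = 78/78 = 1

Summary (fraction, with percent):

explained: PC1 0.4359 (43.59%), PC2 0.3974 (39.74%), PC3 0.1667 (16.67%);  cumulative: 0.4359, 0.8333, 1


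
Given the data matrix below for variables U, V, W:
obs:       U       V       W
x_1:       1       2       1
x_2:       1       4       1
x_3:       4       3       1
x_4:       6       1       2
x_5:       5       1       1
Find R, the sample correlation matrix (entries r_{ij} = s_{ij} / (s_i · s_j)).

Step 1 — column means:
  mean(U) = (1 + 1 + 4 + 6 + 5) / 5 = 17/5 = 3.4
  mean(V) = (2 + 4 + 3 + 1 + 1) / 5 = 11/5 = 2.2
  mean(W) = (1 + 1 + 1 + 2 + 1) / 5 = 6/5 = 1.2

Step 2 — sample variances and covariances s[i,j] = (1/(n-1)) · Σ_k (x_{k,i} - mean_i) · (x_{k,j} - mean_j), with n-1 = 4:
  s[U,U] = ((-2.4)·(-2.4) + (-2.4)·(-2.4) + (0.6)·(0.6) + (2.6)·(2.6) + (1.6)·(1.6)) / 4 = 21.2/4 = 5.3
  s[U,V] = ((-2.4)·(-0.2) + (-2.4)·(1.8) + (0.6)·(0.8) + (2.6)·(-1.2) + (1.6)·(-1.2)) / 4 = -8.4/4 = -2.1
  s[U,W] = ((-2.4)·(-0.2) + (-2.4)·(-0.2) + (0.6)·(-0.2) + (2.6)·(0.8) + (1.6)·(-0.2)) / 4 = 2.6/4 = 0.65
  s[V,V] = ((-0.2)·(-0.2) + (1.8)·(1.8) + (0.8)·(0.8) + (-1.2)·(-1.2) + (-1.2)·(-1.2)) / 4 = 6.8/4 = 1.7
  s[V,W] = ((-0.2)·(-0.2) + (1.8)·(-0.2) + (0.8)·(-0.2) + (-1.2)·(0.8) + (-1.2)·(-0.2)) / 4 = -1.2/4 = -0.3
  s[W,W] = ((-0.2)·(-0.2) + (-0.2)·(-0.2) + (-0.2)·(-0.2) + (0.8)·(0.8) + (-0.2)·(-0.2)) / 4 = 0.8/4 = 0.2
  Sample standard deviations s_i = √(s[i,i]):
  s(U) = √(5.3) = 2.3022
  s(V) = √(1.7) = 1.3038
  s(W) = √(0.2) = 0.4472

Step 3 — r_{ij} = s_{ij} / (s_i · s_j):
  r[U,U] = 1 (diagonal).
  r[U,V] = -2.1 / (2.3022 · 1.3038) = -2.1 / 3.0017 = -0.6996
  r[U,W] = 0.65 / (2.3022 · 0.4472) = 0.65 / 1.0296 = 0.6313
  r[V,V] = 1 (diagonal).
  r[V,W] = -0.3 / (1.3038 · 0.4472) = -0.3 / 0.5831 = -0.5145
  r[W,W] = 1 (diagonal).

R is symmetric with unit diagonal. Assembling:

R = [[1, -0.6996, 0.6313],
 [-0.6996, 1, -0.5145],
 [0.6313, -0.5145, 1]]


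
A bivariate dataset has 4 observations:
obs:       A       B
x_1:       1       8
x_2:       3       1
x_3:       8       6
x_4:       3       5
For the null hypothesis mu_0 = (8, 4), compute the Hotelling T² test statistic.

Step 1 — sample mean vector:
  mean(A) = (1 + 3 + 8 + 3) / 4 = 15/4 = 3.75
  mean(B) = (8 + 1 + 6 + 5) / 4 = 20/4 = 5
  x̄ = (3.75, 5),  deviation x̄ - mu_0 = (3.75, 5) - (8, 4) = (-4.25, 1).

Step 2 — sample covariance matrix, S[i,j] = (1/(n-1)) · Σ_k (x_{k,i} - mean_i) · (x_{k,j} - mean_j), divisor n-1 = 3:
  S[A,A] = ((-2.75)·(-2.75) + (-0.75)·(-0.75) + (4.25)·(4.25) + (-0.75)·(-0.75)) / 3 = 26.75/3 = 8.9167
  S[A,B] = ((-2.75)·(3) + (-0.75)·(-4) + (4.25)·(1) + (-0.75)·(0)) / 3 = -1/3 = -0.3333
  S[B,B] = ((3)·(3) + (-4)·(-4) + (1)·(1) + (0)·(0)) / 3 = 26/3 = 8.6667
  S = [[8.9167, -0.3333],
 [-0.3333, 8.6667]].

Step 3 — invert S. det(S) = 8.9167·8.6667 - (-0.3333)² = 77.1667.
  S^{-1} = (1/det) · [[d, -b], [-b, a]] = [[0.1123, 0.0043],
 [0.0043, 0.1156]].

Step 4 — quadratic form (x̄ - mu_0)^T · S^{-1} · (x̄ - mu_0):
  S^{-1} · (x̄ - mu_0) = (-0.473, 0.0972),
  (x̄ - mu_0)^T · [...] = (-4.25)·(-0.473) + (1)·(0.0972) = 2.1075.

Step 5 — scale by n: T² = 4 · 2.1075 = 8.4298.

T² ≈ 8.4298


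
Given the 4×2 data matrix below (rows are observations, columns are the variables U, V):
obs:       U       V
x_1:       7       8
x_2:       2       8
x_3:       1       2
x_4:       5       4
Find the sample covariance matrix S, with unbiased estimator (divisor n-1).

Step 1 — column means:
  mean(U) = (7 + 2 + 1 + 5) / 4 = 15/4 = 3.75
  mean(V) = (8 + 8 + 2 + 4) / 4 = 22/4 = 5.5

Step 2 — sample covariance S[i,j] = (1/(n-1)) · Σ_k (x_{k,i} - mean_i) · (x_{k,j} - mean_j), with n-1 = 3.
  S[U,U] = ((3.25)·(3.25) + (-1.75)·(-1.75) + (-2.75)·(-2.75) + (1.25)·(1.25)) / 3 = 22.75/3 = 7.5833
  S[U,V] = ((3.25)·(2.5) + (-1.75)·(2.5) + (-2.75)·(-3.5) + (1.25)·(-1.5)) / 3 = 11.5/3 = 3.8333
  S[V,V] = ((2.5)·(2.5) + (2.5)·(2.5) + (-3.5)·(-3.5) + (-1.5)·(-1.5)) / 3 = 27/3 = 9

S is symmetric (S[j,i] = S[i,j]). Assembling:

S = [[7.5833, 3.8333],
 [3.8333, 9]]


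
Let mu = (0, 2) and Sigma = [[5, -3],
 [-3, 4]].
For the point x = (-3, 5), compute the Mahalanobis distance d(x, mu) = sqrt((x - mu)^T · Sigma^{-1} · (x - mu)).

Step 1 — centre the observation: (x - mu) = (-3, 3).

Step 2 — invert Sigma. det(Sigma) = 5·4 - (-3)² = 11.
  Sigma^{-1} = (1/det) · [[d, -b], [-b, a]] = [[0.3636, 0.2727],
 [0.2727, 0.4545]].

Step 3 — form the quadratic (x - mu)^T · Sigma^{-1} · (x - mu):
  Sigma^{-1} · (x - mu) = (-0.2727, 0.5455).
  (x - mu)^T · [Sigma^{-1} · (x - mu)] = (-3)·(-0.2727) + (3)·(0.5455) = 2.4545.

Step 4 — take square root: d = √(2.4545) ≈ 1.5667.

d(x, mu) = √(2.4545) ≈ 1.5667


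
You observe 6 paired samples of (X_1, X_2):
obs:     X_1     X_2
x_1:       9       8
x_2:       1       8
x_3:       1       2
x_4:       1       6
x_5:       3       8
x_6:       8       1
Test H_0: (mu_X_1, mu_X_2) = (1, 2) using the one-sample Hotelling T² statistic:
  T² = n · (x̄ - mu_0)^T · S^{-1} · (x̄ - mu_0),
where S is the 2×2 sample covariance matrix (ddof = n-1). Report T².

Step 1 — sample mean vector:
  mean(X_1) = (9 + 1 + 1 + 1 + 3 + 8) / 6 = 23/6 = 3.8333
  mean(X_2) = (8 + 8 + 2 + 6 + 8 + 1) / 6 = 33/6 = 5.5
  x̄ = (3.8333, 5.5),  deviation x̄ - mu_0 = (3.8333, 5.5) - (1, 2) = (2.8333, 3.5).

Step 2 — sample covariance matrix, S[i,j] = (1/(n-1)) · Σ_k (x_{k,i} - mean_i) · (x_{k,j} - mean_j), divisor n-1 = 5:
  S[X_1,X_1] = ((5.1667)·(5.1667) + (-2.8333)·(-2.8333) + (-2.8333)·(-2.8333) + (-2.8333)·(-2.8333) + (-0.8333)·(-0.8333) + (4.1667)·(4.1667)) / 5 = 68.8333/5 = 13.7667
  S[X_1,X_2] = ((5.1667)·(2.5) + (-2.8333)·(2.5) + (-2.8333)·(-3.5) + (-2.8333)·(0.5) + (-0.8333)·(2.5) + (4.1667)·(-4.5)) / 5 = -6.5/5 = -1.3
  S[X_2,X_2] = ((2.5)·(2.5) + (2.5)·(2.5) + (-3.5)·(-3.5) + (0.5)·(0.5) + (2.5)·(2.5) + (-4.5)·(-4.5)) / 5 = 51.5/5 = 10.3
  S = [[13.7667, -1.3],
 [-1.3, 10.3]].

Step 3 — invert S. det(S) = 13.7667·10.3 - (-1.3)² = 140.1067.
  S^{-1} = (1/det) · [[d, -b], [-b, a]] = [[0.0735, 0.0093],
 [0.0093, 0.0983]].

Step 4 — quadratic form (x̄ - mu_0)^T · S^{-1} · (x̄ - mu_0):
  S^{-1} · (x̄ - mu_0) = (0.2408, 0.3702),
  (x̄ - mu_0)^T · [...] = (2.8333)·(0.2408) + (3.5)·(0.3702) = 1.9779.

Step 5 — scale by n: T² = 6 · 1.9779 = 11.8671.

T² ≈ 11.8671


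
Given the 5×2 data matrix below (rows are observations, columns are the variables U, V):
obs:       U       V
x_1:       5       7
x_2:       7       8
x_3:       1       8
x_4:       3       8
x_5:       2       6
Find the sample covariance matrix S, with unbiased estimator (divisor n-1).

Step 1 — column means:
  mean(U) = (5 + 7 + 1 + 3 + 2) / 5 = 18/5 = 3.6
  mean(V) = (7 + 8 + 8 + 8 + 6) / 5 = 37/5 = 7.4

Step 2 — sample covariance S[i,j] = (1/(n-1)) · Σ_k (x_{k,i} - mean_i) · (x_{k,j} - mean_j), with n-1 = 4.
  S[U,U] = ((1.4)·(1.4) + (3.4)·(3.4) + (-2.6)·(-2.6) + (-0.6)·(-0.6) + (-1.6)·(-1.6)) / 4 = 23.2/4 = 5.8
  S[U,V] = ((1.4)·(-0.4) + (3.4)·(0.6) + (-2.6)·(0.6) + (-0.6)·(0.6) + (-1.6)·(-1.4)) / 4 = 1.8/4 = 0.45
  S[V,V] = ((-0.4)·(-0.4) + (0.6)·(0.6) + (0.6)·(0.6) + (0.6)·(0.6) + (-1.4)·(-1.4)) / 4 = 3.2/4 = 0.8

S is symmetric (S[j,i] = S[i,j]). Assembling:

S = [[5.8, 0.45],
 [0.45, 0.8]]


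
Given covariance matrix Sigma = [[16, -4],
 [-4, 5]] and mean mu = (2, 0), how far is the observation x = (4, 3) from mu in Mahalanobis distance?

Step 1 — centre the observation: (x - mu) = (2, 3).

Step 2 — invert Sigma. det(Sigma) = 16·5 - (-4)² = 64.
  Sigma^{-1} = (1/det) · [[d, -b], [-b, a]] = [[0.0781, 0.0625],
 [0.0625, 0.25]].

Step 3 — form the quadratic (x - mu)^T · Sigma^{-1} · (x - mu):
  Sigma^{-1} · (x - mu) = (0.3438, 0.875).
  (x - mu)^T · [Sigma^{-1} · (x - mu)] = (2)·(0.3438) + (3)·(0.875) = 3.3125.

Step 4 — take square root: d = √(3.3125) ≈ 1.82.

d(x, mu) = √(3.3125) ≈ 1.82


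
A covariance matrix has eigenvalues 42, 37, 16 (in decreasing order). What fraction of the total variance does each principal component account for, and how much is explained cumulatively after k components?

Step 1 — total variance = trace(Sigma) = Σ λ_i = 42 + 37 + 16 = 95.

Step 2 — fraction explained by component i = λ_i / Σ λ:
  PC1: 42/95 = 0.4421
  PC2: 37/95 = 0.3895
  PC3: 16/95 = 0.1684

Step 3 — cumulative fraction after k components = (λ_1 + ... + λ_k) / Σ λ:
  k = 1: 42/95 = 0.4421
  k = 2: (42 + 37)/95 = 79/95 = 0.8316
  k = 3: (42 + 37 + 16)/95 = 95/95 = 1

Summary (fraction, with percent):

explained: PC1 0.4421 (44.21%), PC2 0.3895 (38.95%), PC3 0.1684 (16.84%);  cumulative: 0.4421, 0.8316, 1


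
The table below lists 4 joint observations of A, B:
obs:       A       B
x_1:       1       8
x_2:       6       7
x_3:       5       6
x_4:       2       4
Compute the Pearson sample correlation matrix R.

Step 1 — column means:
  mean(A) = (1 + 6 + 5 + 2) / 4 = 14/4 = 3.5
  mean(B) = (8 + 7 + 6 + 4) / 4 = 25/4 = 6.25

Step 2 — sample variances and covariances s[i,j] = (1/(n-1)) · Σ_k (x_{k,i} - mean_i) · (x_{k,j} - mean_j), with n-1 = 3:
  s[A,A] = ((-2.5)·(-2.5) + (2.5)·(2.5) + (1.5)·(1.5) + (-1.5)·(-1.5)) / 3 = 17/3 = 5.6667
  s[A,B] = ((-2.5)·(1.75) + (2.5)·(0.75) + (1.5)·(-0.25) + (-1.5)·(-2.25)) / 3 = 0.5/3 = 0.1667
  s[B,B] = ((1.75)·(1.75) + (0.75)·(0.75) + (-0.25)·(-0.25) + (-2.25)·(-2.25)) / 3 = 8.75/3 = 2.9167
  Sample standard deviations s_i = √(s[i,i]):
  s(A) = √(5.6667) = 2.3805
  s(B) = √(2.9167) = 1.7078

Step 3 — r_{ij} = s_{ij} / (s_i · s_j):
  r[A,A] = 1 (diagonal).
  r[A,B] = 0.1667 / (2.3805 · 1.7078) = 0.1667 / 4.0654 = 0.041
  r[B,B] = 1 (diagonal).

R is symmetric with unit diagonal. Assembling:

R = [[1, 0.041],
 [0.041, 1]]


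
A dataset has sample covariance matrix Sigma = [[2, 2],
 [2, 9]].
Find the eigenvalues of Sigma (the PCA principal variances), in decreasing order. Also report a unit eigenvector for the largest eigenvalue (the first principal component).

Step 1 — characteristic polynomial of 2×2 Sigma:
  det(Sigma - λI) = λ² - trace · λ + det = 0.
  trace = 2 + 9 = 11, det = 2·9 - (2)² = 14.
Step 2 — discriminant:
  Δ = trace² - 4·det = 121 - 56 = 65.
Step 3 — eigenvalues:
  λ = (trace ± √Δ)/2 = (11 ± 8.0623)/2,
  λ_1 = 9.5311,  λ_2 = 1.4689.

Step 4 — unit eigenvector for λ_1: solve (Sigma - λ_1 I)v = 0. First row:
  (2 - 9.5311)·v_x + (2)·v_y = 0, i.e. (-7.5311)·v_x + (2)·v_y = 0,
  so v ∝ (b, λ_1 - a) = (2, 7.5311) = u.
  ||u|| = √((2)² + (7.5311)²) = √(60.7179) ≈ 7.7922,
  v_1 = u/||u|| ≈ (0.2567, 0.9665) (||v_1|| = 1).

λ_1 = 9.5311,  λ_2 = 1.4689;  v_1 ≈ (0.2567, 0.9665)


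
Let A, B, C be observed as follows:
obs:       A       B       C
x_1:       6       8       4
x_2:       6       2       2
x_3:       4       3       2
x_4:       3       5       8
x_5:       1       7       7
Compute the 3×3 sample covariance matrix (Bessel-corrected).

Step 1 — column means:
  mean(A) = (6 + 6 + 4 + 3 + 1) / 5 = 20/5 = 4
  mean(B) = (8 + 2 + 3 + 5 + 7) / 5 = 25/5 = 5
  mean(C) = (4 + 2 + 2 + 8 + 7) / 5 = 23/5 = 4.6

Step 2 — sample covariance S[i,j] = (1/(n-1)) · Σ_k (x_{k,i} - mean_i) · (x_{k,j} - mean_j), with n-1 = 4.
  S[A,A] = ((2)·(2) + (2)·(2) + (0)·(0) + (-1)·(-1) + (-3)·(-3)) / 4 = 18/4 = 4.5
  S[A,B] = ((2)·(3) + (2)·(-3) + (0)·(-2) + (-1)·(0) + (-3)·(2)) / 4 = -6/4 = -1.5
  S[A,C] = ((2)·(-0.6) + (2)·(-2.6) + (0)·(-2.6) + (-1)·(3.4) + (-3)·(2.4)) / 4 = -17/4 = -4.25
  S[B,B] = ((3)·(3) + (-3)·(-3) + (-2)·(-2) + (0)·(0) + (2)·(2)) / 4 = 26/4 = 6.5
  S[B,C] = ((3)·(-0.6) + (-3)·(-2.6) + (-2)·(-2.6) + (0)·(3.4) + (2)·(2.4)) / 4 = 16/4 = 4
  S[C,C] = ((-0.6)·(-0.6) + (-2.6)·(-2.6) + (-2.6)·(-2.6) + (3.4)·(3.4) + (2.4)·(2.4)) / 4 = 31.2/4 = 7.8

S is symmetric (S[j,i] = S[i,j]). Assembling:

S = [[4.5, -1.5, -4.25],
 [-1.5, 6.5, 4],
 [-4.25, 4, 7.8]]


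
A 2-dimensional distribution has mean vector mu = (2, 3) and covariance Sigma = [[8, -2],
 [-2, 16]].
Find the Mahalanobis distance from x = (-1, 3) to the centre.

Step 1 — centre the observation: (x - mu) = (-3, 0).

Step 2 — invert Sigma. det(Sigma) = 8·16 - (-2)² = 124.
  Sigma^{-1} = (1/det) · [[d, -b], [-b, a]] = [[0.129, 0.0161],
 [0.0161, 0.0645]].

Step 3 — form the quadratic (x - mu)^T · Sigma^{-1} · (x - mu):
  Sigma^{-1} · (x - mu) = (-0.3871, -0.0484).
  (x - mu)^T · [Sigma^{-1} · (x - mu)] = (-3)·(-0.3871) + (0)·(-0.0484) = 1.1613.

Step 4 — take square root: d = √(1.1613) ≈ 1.0776.

d(x, mu) = √(1.1613) ≈ 1.0776


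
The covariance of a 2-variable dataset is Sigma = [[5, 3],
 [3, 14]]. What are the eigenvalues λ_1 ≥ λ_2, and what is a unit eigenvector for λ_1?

Step 1 — characteristic polynomial of 2×2 Sigma:
  det(Sigma - λI) = λ² - trace · λ + det = 0.
  trace = 5 + 14 = 19, det = 5·14 - (3)² = 61.
Step 2 — discriminant:
  Δ = trace² - 4·det = 361 - 244 = 117.
Step 3 — eigenvalues:
  λ = (trace ± √Δ)/2 = (19 ± 10.8167)/2,
  λ_1 = 14.9083,  λ_2 = 4.0917.

Step 4 — unit eigenvector for λ_1: solve (Sigma - λ_1 I)v = 0. First row:
  (5 - 14.9083)·v_x + (3)·v_y = 0, i.e. (-9.9083)·v_x + (3)·v_y = 0,
  so v ∝ (b, λ_1 - a) = (3, 9.9083) = u.
  ||u|| = √((3)² + (9.9083)²) = √(107.1749) ≈ 10.3525,
  v_1 = u/||u|| ≈ (0.2898, 0.9571) (||v_1|| = 1).

λ_1 = 14.9083,  λ_2 = 4.0917;  v_1 ≈ (0.2898, 0.9571)


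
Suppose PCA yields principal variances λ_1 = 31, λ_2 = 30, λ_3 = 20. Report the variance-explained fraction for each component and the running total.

Step 1 — total variance = trace(Sigma) = Σ λ_i = 31 + 30 + 20 = 81.

Step 2 — fraction explained by component i = λ_i / Σ λ:
  PC1: 31/81 = 0.3827
  PC2: 30/81 = 0.3704
  PC3: 20/81 = 0.2469

Step 3 — cumulative fraction after k components = (λ_1 + ... + λ_k) / Σ λ:
  k = 1: 31/81 = 0.3827
  k = 2: (31 + 30)/81 = 61/81 = 0.7531
  k = 3: (31 + 30 + 20)/81 = 81/81 = 1

Summary (fraction, with percent):

explained: PC1 0.3827 (38.27%), PC2 0.3704 (37.04%), PC3 0.2469 (24.69%);  cumulative: 0.3827, 0.7531, 1


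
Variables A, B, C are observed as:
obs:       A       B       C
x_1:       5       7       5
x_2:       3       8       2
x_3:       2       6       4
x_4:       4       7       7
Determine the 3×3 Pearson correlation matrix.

Step 1 — column means:
  mean(A) = (5 + 3 + 2 + 4) / 4 = 14/4 = 3.5
  mean(B) = (7 + 8 + 6 + 7) / 4 = 28/4 = 7
  mean(C) = (5 + 2 + 4 + 7) / 4 = 18/4 = 4.5

Step 2 — sample variances and covariances s[i,j] = (1/(n-1)) · Σ_k (x_{k,i} - mean_i) · (x_{k,j} - mean_j), with n-1 = 3:
  s[A,A] = ((1.5)·(1.5) + (-0.5)·(-0.5) + (-1.5)·(-1.5) + (0.5)·(0.5)) / 3 = 5/3 = 1.6667
  s[A,B] = ((1.5)·(0) + (-0.5)·(1) + (-1.5)·(-1) + (0.5)·(0)) / 3 = 1/3 = 0.3333
  s[A,C] = ((1.5)·(0.5) + (-0.5)·(-2.5) + (-1.5)·(-0.5) + (0.5)·(2.5)) / 3 = 4/3 = 1.3333
  s[B,B] = ((0)·(0) + (1)·(1) + (-1)·(-1) + (0)·(0)) / 3 = 2/3 = 0.6667
  s[B,C] = ((0)·(0.5) + (1)·(-2.5) + (-1)·(-0.5) + (0)·(2.5)) / 3 = -2/3 = -0.6667
  s[C,C] = ((0.5)·(0.5) + (-2.5)·(-2.5) + (-0.5)·(-0.5) + (2.5)·(2.5)) / 3 = 13/3 = 4.3333
  Sample standard deviations s_i = √(s[i,i]):
  s(A) = √(1.6667) = 1.291
  s(B) = √(0.6667) = 0.8165
  s(C) = √(4.3333) = 2.0817

Step 3 — r_{ij} = s_{ij} / (s_i · s_j):
  r[A,A] = 1 (diagonal).
  r[A,B] = 0.3333 / (1.291 · 0.8165) = 0.3333 / 1.0541 = 0.3162
  r[A,C] = 1.3333 / (1.291 · 2.0817) = 1.3333 / 2.6874 = 0.4961
  r[B,B] = 1 (diagonal).
  r[B,C] = -0.6667 / (0.8165 · 2.0817) = -0.6667 / 1.6997 = -0.3922
  r[C,C] = 1 (diagonal).

R is symmetric with unit diagonal. Assembling:

R = [[1, 0.3162, 0.4961],
 [0.3162, 1, -0.3922],
 [0.4961, -0.3922, 1]]


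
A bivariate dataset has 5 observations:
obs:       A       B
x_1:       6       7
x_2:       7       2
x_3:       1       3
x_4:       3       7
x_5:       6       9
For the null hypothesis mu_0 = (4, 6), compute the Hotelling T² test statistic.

Step 1 — sample mean vector:
  mean(A) = (6 + 7 + 1 + 3 + 6) / 5 = 23/5 = 4.6
  mean(B) = (7 + 2 + 3 + 7 + 9) / 5 = 28/5 = 5.6
  x̄ = (4.6, 5.6),  deviation x̄ - mu_0 = (4.6, 5.6) - (4, 6) = (0.6, -0.4).

Step 2 — sample covariance matrix, S[i,j] = (1/(n-1)) · Σ_k (x_{k,i} - mean_i) · (x_{k,j} - mean_j), divisor n-1 = 4:
  S[A,A] = ((1.4)·(1.4) + (2.4)·(2.4) + (-3.6)·(-3.6) + (-1.6)·(-1.6) + (1.4)·(1.4)) / 4 = 25.2/4 = 6.3
  S[A,B] = ((1.4)·(1.4) + (2.4)·(-3.6) + (-3.6)·(-2.6) + (-1.6)·(1.4) + (1.4)·(3.4)) / 4 = 5.2/4 = 1.3
  S[B,B] = ((1.4)·(1.4) + (-3.6)·(-3.6) + (-2.6)·(-2.6) + (1.4)·(1.4) + (3.4)·(3.4)) / 4 = 35.2/4 = 8.8
  S = [[6.3, 1.3],
 [1.3, 8.8]].

Step 3 — invert S. det(S) = 6.3·8.8 - (1.3)² = 53.75.
  S^{-1} = (1/det) · [[d, -b], [-b, a]] = [[0.1637, -0.0242],
 [-0.0242, 0.1172]].

Step 4 — quadratic form (x̄ - mu_0)^T · S^{-1} · (x̄ - mu_0):
  S^{-1} · (x̄ - mu_0) = (0.1079, -0.0614),
  (x̄ - mu_0)^T · [...] = (0.6)·(0.1079) + (-0.4)·(-0.0614) = 0.0893.

Step 5 — scale by n: T² = 5 · 0.0893 = 0.4465.

T² ≈ 0.4465


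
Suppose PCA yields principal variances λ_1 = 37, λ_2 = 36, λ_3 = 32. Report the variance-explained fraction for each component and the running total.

Step 1 — total variance = trace(Sigma) = Σ λ_i = 37 + 36 + 32 = 105.

Step 2 — fraction explained by component i = λ_i / Σ λ:
  PC1: 37/105 = 0.3524
  PC2: 36/105 = 0.3429
  PC3: 32/105 = 0.3048

Step 3 — cumulative fraction after k components = (λ_1 + ... + λ_k) / Σ λ:
  k = 1: 37/105 = 0.3524
  k = 2: (37 + 36)/105 = 73/105 = 0.6952
  k = 3: (37 + 36 + 32)/105 = 105/105 = 1

Summary (fraction, with percent):

explained: PC1 0.3524 (35.24%), PC2 0.3429 (34.29%), PC3 0.3048 (30.48%);  cumulative: 0.3524, 0.6952, 1


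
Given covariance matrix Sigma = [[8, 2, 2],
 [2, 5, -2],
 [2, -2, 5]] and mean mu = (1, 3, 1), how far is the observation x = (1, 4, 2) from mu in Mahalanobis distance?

Step 1 — centre the observation: (x - mu) = (0, 1, 1).

Step 2 — invert Sigma (cofactor / det for 3×3, or solve directly):
  Sigma^{-1} = [[0.1875, -0.125, -0.125],
 [-0.125, 0.3214, 0.1786],
 [-0.125, 0.1786, 0.3214]].

Step 3 — form the quadratic (x - mu)^T · Sigma^{-1} · (x - mu):
  Sigma^{-1} · (x - mu) = (-0.25, 0.5, 0.5).
  (x - mu)^T · [Sigma^{-1} · (x - mu)] = (0)·(-0.25) + (1)·(0.5) + (1)·(0.5) = 1.

Step 4 — take square root: d = √(1) ≈ 1.

d(x, mu) = √(1) ≈ 1


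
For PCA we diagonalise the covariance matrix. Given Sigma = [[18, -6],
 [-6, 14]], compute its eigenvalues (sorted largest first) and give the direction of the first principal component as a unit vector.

Step 1 — characteristic polynomial of 2×2 Sigma:
  det(Sigma - λI) = λ² - trace · λ + det = 0.
  trace = 18 + 14 = 32, det = 18·14 - (-6)² = 216.
Step 2 — discriminant:
  Δ = trace² - 4·det = 1024 - 864 = 160.
Step 3 — eigenvalues:
  λ = (trace ± √Δ)/2 = (32 ± 12.6491)/2,
  λ_1 = 22.3246,  λ_2 = 9.6754.

Step 4 — unit eigenvector for λ_1: solve (Sigma - λ_1 I)v = 0. First row:
  (18 - 22.3246)·v_x + (-6)·v_y = 0, i.e. (-4.3246)·v_x + (-6)·v_y = 0,
  so v ∝ (b, λ_1 - a) = (-6, 4.3246); multiply by -1 so the first entry is positive: u = (6, -4.3246).
  ||u|| = √((6)² + (-4.3246)²) = √(54.7018) ≈ 7.3961,
  v_1 = u/||u|| ≈ (0.8112, -0.5847) (||v_1|| = 1).

λ_1 = 22.3246,  λ_2 = 9.6754;  v_1 ≈ (0.8112, -0.5847)
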